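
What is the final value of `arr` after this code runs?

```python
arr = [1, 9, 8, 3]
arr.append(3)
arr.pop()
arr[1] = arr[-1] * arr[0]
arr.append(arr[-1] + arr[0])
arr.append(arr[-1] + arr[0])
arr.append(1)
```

append 3 → [1, 9, 8, 3, 3]
pop() removes 3 → [1, 9, 8, 3]
arr[1] = arr[-1]*arr[0] = 3*1 = 3 → [1, 3, 8, 3]
append arr[-1]+arr[0] = 3+1 = 4 → [1, 3, 8, 3, 4]
append arr[-1]+arr[0] = 4+1 = 5 → [1, 3, 8, 3, 4, 5]
append 1 → [1, 3, 8, 3, 4, 5, 1]

[1, 3, 8, 3, 4, 5, 1]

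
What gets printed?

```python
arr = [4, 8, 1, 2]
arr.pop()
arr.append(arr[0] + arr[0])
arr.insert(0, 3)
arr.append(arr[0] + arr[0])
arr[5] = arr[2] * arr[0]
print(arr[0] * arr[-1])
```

72

pop() removes 2 → [4, 8, 1]
append arr[0]+arr[0] = 4+4 = 8 → [4, 8, 1, 8]
insert 3 at 0 → [3, 4, 8, 1, 8]
append arr[0]+arr[0] = 3+3 = 6 → [3, 4, 8, 1, 8, 6]
arr[5] = arr[2]*arr[0] = 8*3 = 24 → [3, 4, 8, 1, 8, 24]
arr[0]*arr[-1] = 3*24 = 72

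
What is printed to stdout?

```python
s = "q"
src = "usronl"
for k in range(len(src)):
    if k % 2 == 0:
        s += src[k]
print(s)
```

qurn

k=0: add 'u' → 'qu'
k=1: skip
k=2: add 'r' → 'qur'
k=3: skip
k=4: add 'n' → 'qurn'
k=5: skip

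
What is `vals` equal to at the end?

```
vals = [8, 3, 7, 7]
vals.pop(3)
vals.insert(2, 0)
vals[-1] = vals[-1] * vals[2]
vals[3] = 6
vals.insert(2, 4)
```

[8, 3, 4, 0, 6]

pop(3) removes 7 → [8, 3, 7]
insert 0 at 2 → [8, 3, 0, 7]
vals[-1] = vals[-1]*vals[2] = 7*0 = 0 → [8, 3, 0, 0]
vals[3] = 6 → [8, 3, 0, 6]
insert 4 at 2 → [8, 3, 4, 0, 6]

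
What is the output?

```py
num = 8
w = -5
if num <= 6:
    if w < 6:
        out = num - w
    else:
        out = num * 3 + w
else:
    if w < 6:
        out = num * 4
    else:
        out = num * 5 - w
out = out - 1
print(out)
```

num=8, w=-5
num <= 6 is False; w < 6 is True
→ out = num * 4 = 32
out = 32-1 = 31

31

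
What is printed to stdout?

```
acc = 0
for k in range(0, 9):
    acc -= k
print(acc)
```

-36

k=0: acc = 0-0 = 0
k=1: acc = 0-1 = -1
k=2: acc = (-1)-2 = -3
k=3: acc = (-3)-3 = -6
k=4: acc = (-6)-4 = -10
k=5: acc = (-10)-5 = -15
k=6: acc = (-15)-6 = -21
k=7: acc = (-21)-7 = -28
k=8: acc = (-28)-8 = -36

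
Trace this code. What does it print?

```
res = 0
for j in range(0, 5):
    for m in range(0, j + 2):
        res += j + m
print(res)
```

85

j=0,m=0: res = 0+0 = 0
j=0,m=1: res = 0+1 = 1
j=1,m=0: res = 1+1 = 2
j=1,m=1: res = 2+2 = 4
j=1,m=2: res = 4+3 = 7
j=2,m=0: res = 7+2 = 9
j=2,m=1: res = 9+3 = 12
j=2,m=2: res = 12+4 = 16
j=2,m=3: res = 16+5 = 21
j=3,m=0: res = 21+3 = 24
j=3,m=1: res = 24+4 = 28
j=3,m=2: res = 28+5 = 33
j=3,m=3: res = 33+6 = 39
j=3,m=4: res = 39+7 = 46
j=4,m=0: res = 46+4 = 50
j=4,m=1: res = 50+5 = 55
j=4,m=2: res = 55+6 = 61
j=4,m=3: res = 61+7 = 68
j=4,m=4: res = 68+8 = 76
j=4,m=5: res = 76+9 = 85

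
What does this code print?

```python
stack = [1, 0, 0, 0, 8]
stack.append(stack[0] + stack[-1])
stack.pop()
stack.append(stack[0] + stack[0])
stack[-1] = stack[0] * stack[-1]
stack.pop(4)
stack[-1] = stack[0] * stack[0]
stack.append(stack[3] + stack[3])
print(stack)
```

append stack[0]+stack[-1] = 1+8 = 9 → [1, 0, 0, 0, 8, 9]
pop() removes 9 → [1, 0, 0, 0, 8]
append stack[0]+stack[0] = 1+1 = 2 → [1, 0, 0, 0, 8, 2]
stack[-1] = stack[0]*stack[-1] = 1*2 = 2 → [1, 0, 0, 0, 8, 2]
pop(4) removes 8 → [1, 0, 0, 0, 2]
stack[-1] = stack[0]*stack[0] = 1*1 = 1 → [1, 0, 0, 0, 1]
append stack[3]+stack[3] = 0+0 = 0 → [1, 0, 0, 0, 1, 0]

[1, 0, 0, 0, 1, 0]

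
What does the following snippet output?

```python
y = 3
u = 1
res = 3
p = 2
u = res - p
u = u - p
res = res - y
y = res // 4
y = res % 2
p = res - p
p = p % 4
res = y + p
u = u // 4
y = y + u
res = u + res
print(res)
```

u = 3-2 = 1
u = 1-2 = -1
res = 3-3 = 0
y = 0//4 = 0
y = 0%2 = 0
p = 0-2 = -2
p = (-2)%4 = 2
res = 0+2 = 2
u = (-1)//4 = -1
y = 0+(-1) = -1
res = (-1)+2 = 1

1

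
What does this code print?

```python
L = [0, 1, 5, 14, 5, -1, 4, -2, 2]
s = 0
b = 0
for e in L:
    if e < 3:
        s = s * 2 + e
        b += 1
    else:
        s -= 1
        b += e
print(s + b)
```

e=0: <3, s = 0*2+0 = 0; b=1
e=1: <3, s = 0*2+1 = 1; b=2
e=5: not <3, s = 1-1 = 0; b=7
e=14: not <3, s = 0-1 = -1; b=21
e=5: not <3, s = (-1)-1 = -2; b=26
e=-1: <3, s = (-2)*2+(-1) = -5; b=27
e=4: not <3, s = (-5)-1 = -6; b=31
e=-2: <3, s = (-6)*2+(-2) = -14; b=32
e=2: <3, s = (-14)*2+2 = -26; b=33
s+b = (-26)+33 = 7

7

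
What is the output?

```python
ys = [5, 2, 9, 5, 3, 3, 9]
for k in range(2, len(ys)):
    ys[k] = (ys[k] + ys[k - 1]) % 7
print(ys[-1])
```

3

k=2: ys[2] = (9+2)%7 = 4 → [5, 2, 4, 5, 3, 3, 9]
k=3: ys[3] = (5+4)%7 = 2 → [5, 2, 4, 2, 3, 3, 9]
k=4: ys[4] = (3+2)%7 = 5 → [5, 2, 4, 2, 5, 3, 9]
k=5: ys[5] = (3+5)%7 = 1 → [5, 2, 4, 2, 5, 1, 9]
k=6: ys[6] = (9+1)%7 = 3 → [5, 2, 4, 2, 5, 1, 3]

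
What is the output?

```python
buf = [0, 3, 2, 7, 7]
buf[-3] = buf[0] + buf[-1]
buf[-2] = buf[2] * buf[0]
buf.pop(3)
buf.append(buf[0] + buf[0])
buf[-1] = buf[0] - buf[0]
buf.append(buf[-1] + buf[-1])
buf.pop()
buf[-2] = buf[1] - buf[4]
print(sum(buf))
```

buf[-3] = buf[0]+buf[-1] = 0+7 = 7 → [0, 3, 7, 7, 7]
buf[-2] = buf[2]*buf[0] = 7*0 = 0 → [0, 3, 7, 0, 7]
pop(3) removes 0 → [0, 3, 7, 7]
append buf[0]+buf[0] = 0+0 = 0 → [0, 3, 7, 7, 0]
buf[-1] = buf[0]-buf[0] = 0-0 = 0 → [0, 3, 7, 7, 0]
append buf[-1]+buf[-1] = 0+0 = 0 → [0, 3, 7, 7, 0, 0]
pop() removes 0 → [0, 3, 7, 7, 0]
buf[-2] = buf[1]-buf[4] = 3-0 = 3 → [0, 3, 7, 3, 0]
sum = 13

13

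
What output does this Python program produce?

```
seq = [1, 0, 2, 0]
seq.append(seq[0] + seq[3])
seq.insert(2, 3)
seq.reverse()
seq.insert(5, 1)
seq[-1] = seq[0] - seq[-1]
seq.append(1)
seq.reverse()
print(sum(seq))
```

append seq[0]+seq[3] = 1+0 = 1 → [1, 0, 2, 0, 1]
insert 3 at 2 → [1, 0, 3, 2, 0, 1]
reverse → [1, 0, 2, 3, 0, 1]
insert 1 at 5 → [1, 0, 2, 3, 0, 1, 1]
seq[-1] = seq[0]-seq[-1] = 1-1 = 0 → [1, 0, 2, 3, 0, 1, 0]
append 1 → [1, 0, 2, 3, 0, 1, 0, 1]
reverse → [1, 0, 1, 0, 3, 2, 0, 1]
sum = 8

8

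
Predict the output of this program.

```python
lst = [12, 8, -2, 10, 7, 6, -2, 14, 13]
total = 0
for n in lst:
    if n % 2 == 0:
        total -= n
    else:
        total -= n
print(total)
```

n=12: even, total = 0-12 = -12
n=8: even, total = (-12)-8 = -20
n=-2: even, total = (-20)-(-2) = -18
n=10: even, total = (-18)-10 = -28
n=7: not even, total = (-28)-7 = -35
n=6: even, total = (-35)-6 = -41
n=-2: even, total = (-41)-(-2) = -39
n=14: even, total = (-39)-14 = -53
n=13: not even, total = (-53)-13 = -66

-66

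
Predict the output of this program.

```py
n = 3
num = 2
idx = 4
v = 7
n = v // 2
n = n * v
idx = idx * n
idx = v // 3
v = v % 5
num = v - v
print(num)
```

0

n = 7//2 = 3
n = 3*7 = 21
idx = 4*21 = 84
idx = 7//3 = 2
v = 7%5 = 2
num = 2-2 = 0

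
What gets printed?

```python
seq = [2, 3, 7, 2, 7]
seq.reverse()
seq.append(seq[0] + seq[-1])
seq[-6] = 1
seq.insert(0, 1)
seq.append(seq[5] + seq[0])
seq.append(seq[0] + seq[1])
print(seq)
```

reverse → [7, 2, 7, 3, 2]
append seq[0]+seq[-1] = 7+2 = 9 → [7, 2, 7, 3, 2, 9]
seq[-6] = 1 → [1, 2, 7, 3, 2, 9]
insert 1 at 0 → [1, 1, 2, 7, 3, 2, 9]
append seq[5]+seq[0] = 2+1 = 3 → [1, 1, 2, 7, 3, 2, 9, 3]
append seq[0]+seq[1] = 1+1 = 2 → [1, 1, 2, 7, 3, 2, 9, 3, 2]

[1, 1, 2, 7, 3, 2, 9, 3, 2]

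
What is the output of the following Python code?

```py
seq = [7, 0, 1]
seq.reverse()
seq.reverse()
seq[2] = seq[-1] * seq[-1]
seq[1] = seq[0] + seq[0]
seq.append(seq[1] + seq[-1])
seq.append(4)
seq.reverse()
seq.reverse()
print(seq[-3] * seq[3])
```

15

reverse → [1, 0, 7]
reverse → [7, 0, 1]
seq[2] = seq[-1]*seq[-1] = 1*1 = 1 → [7, 0, 1]
seq[1] = seq[0]+seq[0] = 7+7 = 14 → [7, 14, 1]
append seq[1]+seq[-1] = 14+1 = 15 → [7, 14, 1, 15]
append 4 → [7, 14, 1, 15, 4]
reverse → [4, 15, 1, 14, 7]
reverse → [7, 14, 1, 15, 4]
seq[-3]*seq[3] = 1*15 = 15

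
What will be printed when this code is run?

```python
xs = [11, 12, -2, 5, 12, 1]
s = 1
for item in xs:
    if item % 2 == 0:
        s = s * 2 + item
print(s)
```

item=11: not even
item=12: even, s = 1*2+12 = 14
item=-2: even, s = 14*2+(-2) = 26
item=5: not even
item=12: even, s = 26*2+12 = 64
item=1: not even

64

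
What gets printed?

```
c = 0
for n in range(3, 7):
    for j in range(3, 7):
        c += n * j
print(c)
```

324

n=3,j=3: c = 0+9 = 9
n=3,j=4: c = 9+12 = 21
n=3,j=5: c = 21+15 = 36
n=3,j=6: c = 36+18 = 54
n=4,j=3: c = 54+12 = 66
n=4,j=4: c = 66+16 = 82
n=4,j=5: c = 82+20 = 102
n=4,j=6: c = 102+24 = 126
n=5,j=3: c = 126+15 = 141
n=5,j=4: c = 141+20 = 161
n=5,j=5: c = 161+25 = 186
n=5,j=6: c = 186+30 = 216
n=6,j=3: c = 216+18 = 234
n=6,j=4: c = 234+24 = 258
n=6,j=5: c = 258+30 = 288
n=6,j=6: c = 288+36 = 324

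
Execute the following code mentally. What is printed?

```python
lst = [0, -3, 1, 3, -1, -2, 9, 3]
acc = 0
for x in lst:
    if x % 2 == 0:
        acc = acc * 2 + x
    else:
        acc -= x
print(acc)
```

x=0: even, acc = 0*2+0 = 0
x=-3: not even, acc = 0-(-3) = 3
x=1: not even, acc = 3-1 = 2
x=3: not even, acc = 2-3 = -1
x=-1: not even, acc = (-1)-(-1) = 0
x=-2: even, acc = 0*2+(-2) = -2
x=9: not even, acc = (-2)-9 = -11
x=3: not even, acc = (-11)-3 = -14

-14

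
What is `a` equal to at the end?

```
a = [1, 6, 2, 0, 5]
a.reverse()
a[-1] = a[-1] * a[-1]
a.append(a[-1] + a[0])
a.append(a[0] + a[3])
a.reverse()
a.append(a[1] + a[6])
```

reverse → [5, 0, 2, 6, 1]
a[-1] = a[-1]*a[-1] = 1*1 = 1 → [5, 0, 2, 6, 1]
append a[-1]+a[0] = 1+5 = 6 → [5, 0, 2, 6, 1, 6]
append a[0]+a[3] = 5+6 = 11 → [5, 0, 2, 6, 1, 6, 11]
reverse → [11, 6, 1, 6, 2, 0, 5]
append a[1]+a[6] = 6+5 = 11 → [11, 6, 1, 6, 2, 0, 5, 11]

[11, 6, 1, 6, 2, 0, 5, 11]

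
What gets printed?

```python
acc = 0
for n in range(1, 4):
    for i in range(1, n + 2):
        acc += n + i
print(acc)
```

39

n=1,i=1: acc = 0+2 = 2
n=1,i=2: acc = 2+3 = 5
n=2,i=1: acc = 5+3 = 8
n=2,i=2: acc = 8+4 = 12
n=2,i=3: acc = 12+5 = 17
n=3,i=1: acc = 17+4 = 21
n=3,i=2: acc = 21+5 = 26
n=3,i=3: acc = 26+6 = 32
n=3,i=4: acc = 32+7 = 39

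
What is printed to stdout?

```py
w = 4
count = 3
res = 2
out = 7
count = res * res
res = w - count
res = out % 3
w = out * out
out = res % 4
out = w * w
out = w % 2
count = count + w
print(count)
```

53

count = 2*2 = 4
res = 4-4 = 0
res = 7%3 = 1
w = 7*7 = 49
out = 1%4 = 1
out = 49*49 = 2401
out = 49%2 = 1
count = 4+49 = 53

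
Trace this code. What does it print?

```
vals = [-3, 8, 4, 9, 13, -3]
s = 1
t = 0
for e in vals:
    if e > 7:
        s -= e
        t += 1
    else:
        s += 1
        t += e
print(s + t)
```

e=-3: not >7, s = 1+1 = 2; t=-3
e=8: >7, s = 2-8 = -6; t=-2
e=4: not >7, s = (-6)+1 = -5; t=2
e=9: >7, s = (-5)-9 = -14; t=3
e=13: >7, s = (-14)-13 = -27; t=4
e=-3: not >7, s = (-27)+1 = -26; t=1
s+t = (-26)+1 = -25

-25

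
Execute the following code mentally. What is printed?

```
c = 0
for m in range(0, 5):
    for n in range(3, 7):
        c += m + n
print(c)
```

130

m=0,n=3: c = 0+3 = 3
m=0,n=4: c = 3+4 = 7
m=0,n=5: c = 7+5 = 12
m=0,n=6: c = 12+6 = 18
m=1,n=3: c = 18+4 = 22
m=1,n=4: c = 22+5 = 27
m=1,n=5: c = 27+6 = 33
m=1,n=6: c = 33+7 = 40
m=2,n=3: c = 40+5 = 45
m=2,n=4: c = 45+6 = 51
m=2,n=5: c = 51+7 = 58
m=2,n=6: c = 58+8 = 66
m=3,n=3: c = 66+6 = 72
m=3,n=4: c = 72+7 = 79
m=3,n=5: c = 79+8 = 87
m=3,n=6: c = 87+9 = 96
m=4,n=3: c = 96+7 = 103
m=4,n=4: c = 103+8 = 111
m=4,n=5: c = 111+9 = 120
m=4,n=6: c = 120+10 = 130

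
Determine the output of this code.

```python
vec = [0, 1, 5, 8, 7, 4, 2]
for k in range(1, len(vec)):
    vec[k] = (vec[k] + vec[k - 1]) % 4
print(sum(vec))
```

10

k=1: vec[1] = (1+0)%4 = 1 → [0, 1, 5, 8, 7, 4, 2]
k=2: vec[2] = (5+1)%4 = 2 → [0, 1, 2, 8, 7, 4, 2]
k=3: vec[3] = (8+2)%4 = 2 → [0, 1, 2, 2, 7, 4, 2]
k=4: vec[4] = (7+2)%4 = 1 → [0, 1, 2, 2, 1, 4, 2]
k=5: vec[5] = (4+1)%4 = 1 → [0, 1, 2, 2, 1, 1, 2]
k=6: vec[6] = (2+1)%4 = 3 → [0, 1, 2, 2, 1, 1, 3]
sum = 10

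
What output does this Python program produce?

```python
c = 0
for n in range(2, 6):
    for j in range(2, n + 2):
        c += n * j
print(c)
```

193

n=2,j=2: c = 0+4 = 4
n=2,j=3: c = 4+6 = 10
n=3,j=2: c = 10+6 = 16
n=3,j=3: c = 16+9 = 25
n=3,j=4: c = 25+12 = 37
n=4,j=2: c = 37+8 = 45
n=4,j=3: c = 45+12 = 57
n=4,j=4: c = 57+16 = 73
n=4,j=5: c = 73+20 = 93
n=5,j=2: c = 93+10 = 103
n=5,j=3: c = 103+15 = 118
n=5,j=4: c = 118+20 = 138
n=5,j=5: c = 138+25 = 163
n=5,j=6: c = 163+30 = 193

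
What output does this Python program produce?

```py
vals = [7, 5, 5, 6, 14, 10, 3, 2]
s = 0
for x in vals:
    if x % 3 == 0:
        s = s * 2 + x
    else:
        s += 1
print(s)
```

32

x=7: not %3==0, s = 0+1 = 1
x=5: not %3==0, s = 1+1 = 2
x=5: not %3==0, s = 2+1 = 3
x=6: %3==0, s = 3*2+6 = 12
x=14: not %3==0, s = 12+1 = 13
x=10: not %3==0, s = 13+1 = 14
x=3: %3==0, s = 14*2+3 = 31
x=2: not %3==0, s = 31+1 = 32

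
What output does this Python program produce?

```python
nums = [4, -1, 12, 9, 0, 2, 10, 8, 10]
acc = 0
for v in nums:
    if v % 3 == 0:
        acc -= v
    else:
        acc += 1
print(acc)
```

v=4: not %3==0, acc = 0+1 = 1
v=-1: not %3==0, acc = 1+1 = 2
v=12: %3==0, acc = 2-12 = -10
v=9: %3==0, acc = (-10)-9 = -19
v=0: %3==0, acc = (-19)-0 = -19
v=2: not %3==0, acc = (-19)+1 = -18
v=10: not %3==0, acc = (-18)+1 = -17
v=8: not %3==0, acc = (-17)+1 = -16
v=10: not %3==0, acc = (-16)+1 = -15

-15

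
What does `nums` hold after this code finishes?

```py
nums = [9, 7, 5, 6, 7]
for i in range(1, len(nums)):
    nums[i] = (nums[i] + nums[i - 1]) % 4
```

i=1: nums[1] = (7+9)%4 = 0 → [9, 0, 5, 6, 7]
i=2: nums[2] = (5+0)%4 = 1 → [9, 0, 1, 6, 7]
i=3: nums[3] = (6+1)%4 = 3 → [9, 0, 1, 3, 7]
i=4: nums[4] = (7+3)%4 = 2 → [9, 0, 1, 3, 2]

[9, 0, 1, 3, 2]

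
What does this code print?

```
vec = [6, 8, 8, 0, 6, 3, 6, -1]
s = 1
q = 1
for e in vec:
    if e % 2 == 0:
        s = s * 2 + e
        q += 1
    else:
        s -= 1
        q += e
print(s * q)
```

4167

e=6: even, s = 1*2+6 = 8; q=2
e=8: even, s = 8*2+8 = 24; q=3
e=8: even, s = 24*2+8 = 56; q=4
e=0: even, s = 56*2+0 = 112; q=5
e=6: even, s = 112*2+6 = 230; q=6
e=3: not even, s = 230-1 = 229; q=9
e=6: even, s = 229*2+6 = 464; q=10
e=-1: not even, s = 464-1 = 463; q=9
s*q = 463*9 = 4167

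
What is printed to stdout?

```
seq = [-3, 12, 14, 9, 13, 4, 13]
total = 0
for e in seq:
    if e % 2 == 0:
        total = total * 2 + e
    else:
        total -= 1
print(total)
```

e=-3: not even, total = 0-1 = -1
e=12: even, total = (-1)*2+12 = 10
e=14: even, total = 10*2+14 = 34
e=9: not even, total = 34-1 = 33
e=13: not even, total = 33-1 = 32
e=4: even, total = 32*2+4 = 68
e=13: not even, total = 68-1 = 67

67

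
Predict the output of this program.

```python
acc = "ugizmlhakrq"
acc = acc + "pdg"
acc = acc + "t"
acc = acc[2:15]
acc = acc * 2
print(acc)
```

izmlhakrqpdgtizmlhakrqpdgt

+ 'pdg' → 'ugizmlhakrqpdg'
+ 't' → 'ugizmlhakrqpdgt'
slice [2:15] → 'izmlhakrqpdgt'
repeat ×2 → 'izmlhakrqpdgtizmlhakrqpdgt'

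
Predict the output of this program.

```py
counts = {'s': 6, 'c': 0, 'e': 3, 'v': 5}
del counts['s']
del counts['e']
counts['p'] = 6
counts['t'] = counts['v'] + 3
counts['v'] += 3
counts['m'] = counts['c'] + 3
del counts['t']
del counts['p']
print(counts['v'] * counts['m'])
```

24

del 's' → {'c': 0, 'e': 3, 'v': 5}
del 'e' → {'c': 0, 'v': 5}
counts['p'] = 6 → {'c': 0, 'v': 5, 'p': 6}
counts['t'] = counts['v']+3 = 8 → {'c': 0, 'v': 5, 'p': 6, 't': 8}
counts['v'] = 5+3 = 8 → {'c': 0, 'v': 8, 'p': 6, 't': 8}
counts['m'] = counts['c']+3 = 3 → {'c': 0, 'v': 8, 'p': 6, 't': 8, 'm': 3}
del 't' → {'c': 0, 'v': 8, 'p': 6, 'm': 3}
del 'p' → {'c': 0, 'v': 8, 'm': 3}
counts['v']*counts['m'] = 8*3 = 24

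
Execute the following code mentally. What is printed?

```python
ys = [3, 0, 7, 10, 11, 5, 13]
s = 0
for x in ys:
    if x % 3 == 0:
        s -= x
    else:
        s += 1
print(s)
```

2

x=3: %3==0, s = 0-3 = -3
x=0: %3==0, s = (-3)-0 = -3
x=7: not %3==0, s = (-3)+1 = -2
x=10: not %3==0, s = (-2)+1 = -1
x=11: not %3==0, s = (-1)+1 = 0
x=5: not %3==0, s = 0+1 = 1
x=13: not %3==0, s = 1+1 = 2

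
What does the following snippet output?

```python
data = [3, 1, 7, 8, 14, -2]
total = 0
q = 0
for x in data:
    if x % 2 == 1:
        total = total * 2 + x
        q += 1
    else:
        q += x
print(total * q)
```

483

x=3: odd, total = 0*2+3 = 3; q=1
x=1: odd, total = 3*2+1 = 7; q=2
x=7: odd, total = 7*2+7 = 21; q=3
x=8: not odd; q=11
x=14: not odd; q=25
x=-2: not odd; q=23
total*q = 21*23 = 483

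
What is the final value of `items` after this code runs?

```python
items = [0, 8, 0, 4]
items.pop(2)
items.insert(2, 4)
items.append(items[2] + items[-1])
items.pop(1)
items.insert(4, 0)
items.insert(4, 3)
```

pop(2) removes 0 → [0, 8, 4]
insert 4 at 2 → [0, 8, 4, 4]
append items[2]+items[-1] = 4+4 = 8 → [0, 8, 4, 4, 8]
pop(1) removes 8 → [0, 4, 4, 8]
insert 0 at 4 → [0, 4, 4, 8, 0]
insert 3 at 4 → [0, 4, 4, 8, 3, 0]

[0, 4, 4, 8, 3, 0]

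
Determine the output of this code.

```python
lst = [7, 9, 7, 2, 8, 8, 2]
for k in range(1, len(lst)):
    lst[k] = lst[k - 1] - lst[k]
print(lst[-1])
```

-29

k=1: lst[1] = 7-9 = -2 → [7, -2, 7, 2, 8, 8, 2]
k=2: lst[2] = (-2)-7 = -9 → [7, -2, -9, 2, 8, 8, 2]
k=3: lst[3] = (-9)-2 = -11 → [7, -2, -9, -11, 8, 8, 2]
k=4: lst[4] = (-11)-8 = -19 → [7, -2, -9, -11, -19, 8, 2]
k=5: lst[5] = (-19)-8 = -27 → [7, -2, -9, -11, -19, -27, 2]
k=6: lst[6] = (-27)-2 = -29 → [7, -2, -9, -11, -19, -27, -29]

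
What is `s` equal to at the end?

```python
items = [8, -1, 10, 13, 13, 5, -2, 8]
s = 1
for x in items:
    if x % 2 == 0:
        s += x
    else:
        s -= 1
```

x=8: even, s = 1+8 = 9
x=-1: not even, s = 9-1 = 8
x=10: even, s = 8+10 = 18
x=13: not even, s = 18-1 = 17
x=13: not even, s = 17-1 = 16
x=5: not even, s = 16-1 = 15
x=-2: even, s = 15+(-2) = 13
x=8: even, s = 13+8 = 21

21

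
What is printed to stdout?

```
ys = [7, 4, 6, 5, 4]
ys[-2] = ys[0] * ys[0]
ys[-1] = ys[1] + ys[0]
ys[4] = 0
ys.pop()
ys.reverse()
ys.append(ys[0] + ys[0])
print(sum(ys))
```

164

ys[-2] = ys[0]*ys[0] = 7*7 = 49 → [7, 4, 6, 49, 4]
ys[-1] = ys[1]+ys[0] = 4+7 = 11 → [7, 4, 6, 49, 11]
ys[4] = 0 → [7, 4, 6, 49, 0]
pop() removes 0 → [7, 4, 6, 49]
reverse → [49, 6, 4, 7]
append ys[0]+ys[0] = 49+49 = 98 → [49, 6, 4, 7, 98]
sum = 164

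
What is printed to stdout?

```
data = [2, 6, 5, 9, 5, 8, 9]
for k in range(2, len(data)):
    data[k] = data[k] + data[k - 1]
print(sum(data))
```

k=2: data[2] = 5+6 = 11 → [2, 6, 11, 9, 5, 8, 9]
k=3: data[3] = 9+11 = 20 → [2, 6, 11, 20, 5, 8, 9]
k=4: data[4] = 5+20 = 25 → [2, 6, 11, 20, 25, 8, 9]
k=5: data[5] = 8+25 = 33 → [2, 6, 11, 20, 25, 33, 9]
k=6: data[6] = 9+33 = 42 → [2, 6, 11, 20, 25, 33, 42]
sum = 139

139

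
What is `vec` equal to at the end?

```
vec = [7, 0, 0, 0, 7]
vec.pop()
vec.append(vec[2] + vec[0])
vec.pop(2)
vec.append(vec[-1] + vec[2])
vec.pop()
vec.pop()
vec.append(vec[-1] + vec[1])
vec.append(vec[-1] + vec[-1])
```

[7, 0, 0, 0, 0]

pop() removes 7 → [7, 0, 0, 0]
append vec[2]+vec[0] = 0+7 = 7 → [7, 0, 0, 0, 7]
pop(2) removes 0 → [7, 0, 0, 7]
append vec[-1]+vec[2] = 7+0 = 7 → [7, 0, 0, 7, 7]
pop() removes 7 → [7, 0, 0, 7]
pop() removes 7 → [7, 0, 0]
append vec[-1]+vec[1] = 0+0 = 0 → [7, 0, 0, 0]
append vec[-1]+vec[-1] = 0+0 = 0 → [7, 0, 0, 0, 0]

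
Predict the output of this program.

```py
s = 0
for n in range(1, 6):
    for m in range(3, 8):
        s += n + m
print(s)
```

n=1,m=3: s = 0+4 = 4
n=1,m=4: s = 4+5 = 9
n=1,m=5: s = 9+6 = 15
n=1,m=6: s = 15+7 = 22
n=1,m=7: s = 22+8 = 30
n=2,m=3: s = 30+5 = 35
n=2,m=4: s = 35+6 = 41
n=2,m=5: s = 41+7 = 48
n=2,m=6: s = 48+8 = 56
n=2,m=7: s = 56+9 = 65
n=3,m=3: s = 65+6 = 71
n=3,m=4: s = 71+7 = 78
n=3,m=5: s = 78+8 = 86
n=3,m=6: s = 86+9 = 95
n=3,m=7: s = 95+10 = 105
n=4,m=3: s = 105+7 = 112
n=4,m=4: s = 112+8 = 120
n=4,m=5: s = 120+9 = 129
n=4,m=6: s = 129+10 = 139
n=4,m=7: s = 139+11 = 150
n=5,m=3: s = 150+8 = 158
n=5,m=4: s = 158+9 = 167
n=5,m=5: s = 167+10 = 177
n=5,m=6: s = 177+11 = 188
n=5,m=7: s = 188+12 = 200

200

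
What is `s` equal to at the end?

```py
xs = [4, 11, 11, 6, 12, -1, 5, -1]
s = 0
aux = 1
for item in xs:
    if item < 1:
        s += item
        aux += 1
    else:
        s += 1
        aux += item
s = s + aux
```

56

item=4: not <1, s = 0+1 = 1; aux=5
item=11: not <1, s = 1+1 = 2; aux=16
item=11: not <1, s = 2+1 = 3; aux=27
item=6: not <1, s = 3+1 = 4; aux=33
item=12: not <1, s = 4+1 = 5; aux=45
item=-1: <1, s = 5+(-1) = 4; aux=46
item=5: not <1, s = 4+1 = 5; aux=51
item=-1: <1, s = 5+(-1) = 4; aux=52
s+aux = 4+52 = 56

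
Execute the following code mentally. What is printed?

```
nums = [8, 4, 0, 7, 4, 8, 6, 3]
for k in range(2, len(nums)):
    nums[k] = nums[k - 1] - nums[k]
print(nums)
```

[8, 4, 4, -3, -7, -15, -21, -24]

k=2: nums[2] = 4-0 = 4 → [8, 4, 4, 7, 4, 8, 6, 3]
k=3: nums[3] = 4-7 = -3 → [8, 4, 4, -3, 4, 8, 6, 3]
k=4: nums[4] = (-3)-4 = -7 → [8, 4, 4, -3, -7, 8, 6, 3]
k=5: nums[5] = (-7)-8 = -15 → [8, 4, 4, -3, -7, -15, 6, 3]
k=6: nums[6] = (-15)-6 = -21 → [8, 4, 4, -3, -7, -15, -21, 3]
k=7: nums[7] = (-21)-3 = -24 → [8, 4, 4, -3, -7, -15, -21, -24]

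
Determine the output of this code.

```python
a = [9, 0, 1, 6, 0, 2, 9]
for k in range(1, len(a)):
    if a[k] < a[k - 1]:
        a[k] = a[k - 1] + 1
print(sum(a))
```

84

k=1: 0<9, a[1] = 9+1 = 10 → [9, 10, 1, 6, 0, 2, 9]
k=2: 1<10, a[2] = 10+1 = 11 → [9, 10, 11, 6, 0, 2, 9]
k=3: 6<11, a[3] = 11+1 = 12 → [9, 10, 11, 12, 0, 2, 9]
k=4: 0<12, a[4] = 12+1 = 13 → [9, 10, 11, 12, 13, 2, 9]
k=5: 2<13, a[5] = 13+1 = 14 → [9, 10, 11, 12, 13, 14, 9]
k=6: 9<14, a[6] = 14+1 = 15 → [9, 10, 11, 12, 13, 14, 15]
sum = 84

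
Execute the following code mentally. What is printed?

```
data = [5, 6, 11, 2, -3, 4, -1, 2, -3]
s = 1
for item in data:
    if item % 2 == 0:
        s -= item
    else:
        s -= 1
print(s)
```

item=5: not even, s = 1-1 = 0
item=6: even, s = 0-6 = -6
item=11: not even, s = (-6)-1 = -7
item=2: even, s = (-7)-2 = -9
item=-3: not even, s = (-9)-1 = -10
item=4: even, s = (-10)-4 = -14
item=-1: not even, s = (-14)-1 = -15
item=2: even, s = (-15)-2 = -17
item=-3: not even, s = (-17)-1 = -18

-18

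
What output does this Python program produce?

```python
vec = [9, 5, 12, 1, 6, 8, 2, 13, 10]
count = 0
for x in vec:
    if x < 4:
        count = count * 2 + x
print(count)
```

4

x=9: not <4
x=5: not <4
x=12: not <4
x=1: <4, count = 0*2+1 = 1
x=6: not <4
x=8: not <4
x=2: <4, count = 1*2+2 = 4
x=13: not <4
x=10: not <4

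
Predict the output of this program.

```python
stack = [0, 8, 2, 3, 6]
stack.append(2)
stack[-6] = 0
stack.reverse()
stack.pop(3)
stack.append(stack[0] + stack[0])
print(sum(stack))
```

23

append 2 → [0, 8, 2, 3, 6, 2]
stack[-6] = 0 → [0, 8, 2, 3, 6, 2]
reverse → [2, 6, 3, 2, 8, 0]
pop(3) removes 2 → [2, 6, 3, 8, 0]
append stack[0]+stack[0] = 2+2 = 4 → [2, 6, 3, 8, 0, 4]
sum = 23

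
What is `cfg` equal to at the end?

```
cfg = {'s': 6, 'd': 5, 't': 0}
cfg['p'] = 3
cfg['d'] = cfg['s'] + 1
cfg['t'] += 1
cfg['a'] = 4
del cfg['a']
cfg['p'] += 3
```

{'s': 6, 'd': 7, 't': 1, 'p': 6}

cfg['p'] = 3 → {'s': 6, 'd': 5, 't': 0, 'p': 3}
cfg['d'] = cfg['s']+1 = 7 → {'s': 6, 'd': 7, 't': 0, 'p': 3}
cfg['t'] = 0+1 = 1 → {'s': 6, 'd': 7, 't': 1, 'p': 3}
cfg['a'] = 4 → {'s': 6, 'd': 7, 't': 1, 'p': 3, 'a': 4}
del 'a' → {'s': 6, 'd': 7, 't': 1, 'p': 3}
cfg['p'] = 3+3 = 6 → {'s': 6, 'd': 7, 't': 1, 'p': 6}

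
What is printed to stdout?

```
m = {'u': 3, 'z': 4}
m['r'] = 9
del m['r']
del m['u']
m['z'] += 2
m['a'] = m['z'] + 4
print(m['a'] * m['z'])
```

60

m['r'] = 9 → {'u': 3, 'z': 4, 'r': 9}
del 'r' → {'u': 3, 'z': 4}
del 'u' → {'z': 4}
m['z'] = 4+2 = 6 → {'z': 6}
m['a'] = m['z']+4 = 10 → {'z': 6, 'a': 10}
m['a']*m['z'] = 10*6 = 60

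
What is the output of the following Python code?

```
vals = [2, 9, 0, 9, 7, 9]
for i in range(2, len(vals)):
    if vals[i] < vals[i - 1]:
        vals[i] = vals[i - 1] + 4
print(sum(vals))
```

i=2: 0<9, vals[2] = 9+4 = 13 → [2, 9, 13, 9, 7, 9]
i=3: 9<13, vals[3] = 13+4 = 17 → [2, 9, 13, 17, 7, 9]
i=4: 7<17, vals[4] = 17+4 = 21 → [2, 9, 13, 17, 21, 9]
i=5: 9<21, vals[5] = 21+4 = 25 → [2, 9, 13, 17, 21, 25]
sum = 87

87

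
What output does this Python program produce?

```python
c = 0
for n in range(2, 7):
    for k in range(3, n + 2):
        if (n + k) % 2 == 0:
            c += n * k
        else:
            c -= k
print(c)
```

85

n=2,k=3: odd sum, c = 0-3 = -3
n=3,k=3: even sum, c = (-3)+9 = 6
n=3,k=4: odd sum, c = 6-4 = 2
n=4,k=3: odd sum, c = 2-3 = -1
n=4,k=4: even sum, c = (-1)+16 = 15
n=4,k=5: odd sum, c = 15-5 = 10
n=5,k=3: even sum, c = 10+15 = 25
n=5,k=4: odd sum, c = 25-4 = 21
n=5,k=5: even sum, c = 21+25 = 46
n=5,k=6: odd sum, c = 46-6 = 40
n=6,k=3: odd sum, c = 40-3 = 37
n=6,k=4: even sum, c = 37+24 = 61
n=6,k=5: odd sum, c = 61-5 = 56
n=6,k=6: even sum, c = 56+36 = 92
n=6,k=7: odd sum, c = 92-7 = 85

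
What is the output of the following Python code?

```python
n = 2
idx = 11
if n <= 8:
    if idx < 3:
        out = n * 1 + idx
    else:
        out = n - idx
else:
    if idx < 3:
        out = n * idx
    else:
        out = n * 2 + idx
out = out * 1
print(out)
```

-9

n=2, idx=11
n <= 8 is True; idx < 3 is False
→ out = n - idx = -9
out = (-9)*1 = -9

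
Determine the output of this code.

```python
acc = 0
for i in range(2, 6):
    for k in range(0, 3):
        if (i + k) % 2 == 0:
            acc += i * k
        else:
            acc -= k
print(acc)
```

14

i=2,k=0: even sum, acc = 0+0 = 0
i=2,k=1: odd sum, acc = 0-1 = -1
i=2,k=2: even sum, acc = (-1)+4 = 3
i=3,k=0: odd sum, acc = 3-0 = 3
i=3,k=1: even sum, acc = 3+3 = 6
i=3,k=2: odd sum, acc = 6-2 = 4
i=4,k=0: even sum, acc = 4+0 = 4
i=4,k=1: odd sum, acc = 4-1 = 3
i=4,k=2: even sum, acc = 3+8 = 11
i=5,k=0: odd sum, acc = 11-0 = 11
i=5,k=1: even sum, acc = 11+5 = 16
i=5,k=2: odd sum, acc = 16-2 = 14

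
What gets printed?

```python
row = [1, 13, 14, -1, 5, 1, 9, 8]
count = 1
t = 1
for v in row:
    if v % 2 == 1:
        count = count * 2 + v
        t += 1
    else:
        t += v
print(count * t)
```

9483

v=1: odd, count = 1*2+1 = 3; t=2
v=13: odd, count = 3*2+13 = 19; t=3
v=14: not odd; t=17
v=-1: odd, count = 19*2+(-1) = 37; t=18
v=5: odd, count = 37*2+5 = 79; t=19
v=1: odd, count = 79*2+1 = 159; t=20
v=9: odd, count = 159*2+9 = 327; t=21
v=8: not odd; t=29
count*t = 327*29 = 9483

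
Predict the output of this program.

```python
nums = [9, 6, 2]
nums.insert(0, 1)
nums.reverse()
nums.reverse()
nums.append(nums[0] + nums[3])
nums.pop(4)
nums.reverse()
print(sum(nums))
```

insert 1 at 0 → [1, 9, 6, 2]
reverse → [2, 6, 9, 1]
reverse → [1, 9, 6, 2]
append nums[0]+nums[3] = 1+2 = 3 → [1, 9, 6, 2, 3]
pop(4) removes 3 → [1, 9, 6, 2]
reverse → [2, 6, 9, 1]
sum = 18

18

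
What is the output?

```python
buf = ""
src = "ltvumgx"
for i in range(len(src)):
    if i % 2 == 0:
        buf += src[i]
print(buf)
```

lvmx

i=0: add 'l' → 'l'
i=1: skip
i=2: add 'v' → 'lv'
i=3: skip
i=4: add 'm' → 'lvm'
i=5: skip
i=6: add 'x' → 'lvmx'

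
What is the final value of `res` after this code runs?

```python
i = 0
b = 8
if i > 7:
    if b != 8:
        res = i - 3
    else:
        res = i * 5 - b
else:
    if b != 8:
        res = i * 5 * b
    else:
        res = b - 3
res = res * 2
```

10

i=0, b=8
i > 7 is False; b != 8 is False
→ res = b - 3 = 5
res = 5*2 = 10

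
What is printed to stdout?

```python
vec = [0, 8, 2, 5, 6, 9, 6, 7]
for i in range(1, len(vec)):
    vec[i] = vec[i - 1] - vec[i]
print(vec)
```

[0, -8, -10, -15, -21, -30, -36, -43]

i=1: vec[1] = 0-8 = -8 → [0, -8, 2, 5, 6, 9, 6, 7]
i=2: vec[2] = (-8)-2 = -10 → [0, -8, -10, 5, 6, 9, 6, 7]
i=3: vec[3] = (-10)-5 = -15 → [0, -8, -10, -15, 6, 9, 6, 7]
i=4: vec[4] = (-15)-6 = -21 → [0, -8, -10, -15, -21, 9, 6, 7]
i=5: vec[5] = (-21)-9 = -30 → [0, -8, -10, -15, -21, -30, 6, 7]
i=6: vec[6] = (-30)-6 = -36 → [0, -8, -10, -15, -21, -30, -36, 7]
i=7: vec[7] = (-36)-7 = -43 → [0, -8, -10, -15, -21, -30, -36, -43]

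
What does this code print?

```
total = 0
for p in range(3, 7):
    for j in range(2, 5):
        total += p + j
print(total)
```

90

p=3,j=2: total = 0+5 = 5
p=3,j=3: total = 5+6 = 11
p=3,j=4: total = 11+7 = 18
p=4,j=2: total = 18+6 = 24
p=4,j=3: total = 24+7 = 31
p=4,j=4: total = 31+8 = 39
p=5,j=2: total = 39+7 = 46
p=5,j=3: total = 46+8 = 54
p=5,j=4: total = 54+9 = 63
p=6,j=2: total = 63+8 = 71
p=6,j=3: total = 71+9 = 80
p=6,j=4: total = 80+10 = 90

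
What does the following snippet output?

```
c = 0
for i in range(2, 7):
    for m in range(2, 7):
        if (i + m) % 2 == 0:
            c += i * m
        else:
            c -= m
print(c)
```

160

i=2,m=2: even sum, c = 0+4 = 4
i=2,m=3: odd sum, c = 4-3 = 1
i=2,m=4: even sum, c = 1+8 = 9
i=2,m=5: odd sum, c = 9-5 = 4
i=2,m=6: even sum, c = 4+12 = 16
i=3,m=2: odd sum, c = 16-2 = 14
i=3,m=3: even sum, c = 14+9 = 23
i=3,m=4: odd sum, c = 23-4 = 19
i=3,m=5: even sum, c = 19+15 = 34
i=3,m=6: odd sum, c = 34-6 = 28
i=4,m=2: even sum, c = 28+8 = 36
i=4,m=3: odd sum, c = 36-3 = 33
i=4,m=4: even sum, c = 33+16 = 49
i=4,m=5: odd sum, c = 49-5 = 44
i=4,m=6: even sum, c = 44+24 = 68
i=5,m=2: odd sum, c = 68-2 = 66
i=5,m=3: even sum, c = 66+15 = 81
i=5,m=4: odd sum, c = 81-4 = 77
i=5,m=5: even sum, c = 77+25 = 102
i=5,m=6: odd sum, c = 102-6 = 96
i=6,m=2: even sum, c = 96+12 = 108
i=6,m=3: odd sum, c = 108-3 = 105
i=6,m=4: even sum, c = 105+24 = 129
i=6,m=5: odd sum, c = 129-5 = 124
i=6,m=6: even sum, c = 124+36 = 160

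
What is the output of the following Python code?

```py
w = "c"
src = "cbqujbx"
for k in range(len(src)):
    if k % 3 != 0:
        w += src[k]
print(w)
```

cbqjb

k=0: skip
k=1: add 'b' → 'cb'
k=2: add 'q' → 'cbq'
k=3: skip
k=4: add 'j' → 'cbqj'
k=5: add 'b' → 'cbqjb'
k=6: skip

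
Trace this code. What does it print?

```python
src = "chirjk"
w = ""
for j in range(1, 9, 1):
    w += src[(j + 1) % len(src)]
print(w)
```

j=1: add src[2]='i' → 'i'
j=2: add src[3]='r' → 'ir'
j=3: add src[4]='j' → 'irj'
j=4: add src[5]='k' → 'irjk'
j=5: add src[0]='c' → 'irjkc'
j=6: add src[1]='h' → 'irjkch'
j=7: add src[2]='i' → 'irjkchi'
j=8: add src[3]='r' → 'irjkchir'

irjkchir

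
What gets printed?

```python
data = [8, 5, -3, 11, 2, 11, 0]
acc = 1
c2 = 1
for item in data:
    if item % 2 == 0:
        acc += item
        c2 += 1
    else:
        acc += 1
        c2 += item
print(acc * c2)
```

item=8: even, acc = 1+8 = 9; c2=2
item=5: not even, acc = 9+1 = 10; c2=7
item=-3: not even, acc = 10+1 = 11; c2=4
item=11: not even, acc = 11+1 = 12; c2=15
item=2: even, acc = 12+2 = 14; c2=16
item=11: not even, acc = 14+1 = 15; c2=27
item=0: even, acc = 15+0 = 15; c2=28
acc*c2 = 15*28 = 420

420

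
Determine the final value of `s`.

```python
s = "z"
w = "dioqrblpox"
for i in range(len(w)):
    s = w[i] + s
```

i=0: prepend 'd' → 'dz'
i=1: prepend 'i' → 'idz'
i=2: prepend 'o' → 'oidz'
i=3: prepend 'q' → 'qoidz'
i=4: prepend 'r' → 'rqoidz'
i=5: prepend 'b' → 'brqoidz'
i=6: prepend 'l' → 'lbrqoidz'
i=7: prepend 'p' → 'plbrqoidz'
i=8: prepend 'o' → 'oplbrqoidz'
i=9: prepend 'x' → 'xoplbrqoidz'

'xoplbrqoidz'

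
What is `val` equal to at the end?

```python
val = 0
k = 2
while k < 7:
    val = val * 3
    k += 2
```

k=2: val = 0*3 = 0
k=4: val = 0*3 = 0
k=6: val = 0*3 = 0

0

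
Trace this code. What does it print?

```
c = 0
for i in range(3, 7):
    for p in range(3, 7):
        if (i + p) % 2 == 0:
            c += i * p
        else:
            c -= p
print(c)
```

i=3,p=3: even sum, c = 0+9 = 9
i=3,p=4: odd sum, c = 9-4 = 5
i=3,p=5: even sum, c = 5+15 = 20
i=3,p=6: odd sum, c = 20-6 = 14
i=4,p=3: odd sum, c = 14-3 = 11
i=4,p=4: even sum, c = 11+16 = 27
i=4,p=5: odd sum, c = 27-5 = 22
i=4,p=6: even sum, c = 22+24 = 46
i=5,p=3: even sum, c = 46+15 = 61
i=5,p=4: odd sum, c = 61-4 = 57
i=5,p=5: even sum, c = 57+25 = 82
i=5,p=6: odd sum, c = 82-6 = 76
i=6,p=3: odd sum, c = 76-3 = 73
i=6,p=4: even sum, c = 73+24 = 97
i=6,p=5: odd sum, c = 97-5 = 92
i=6,p=6: even sum, c = 92+36 = 128

128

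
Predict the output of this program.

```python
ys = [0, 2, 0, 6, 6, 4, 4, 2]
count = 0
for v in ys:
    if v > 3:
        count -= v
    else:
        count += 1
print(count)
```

-16

v=0: not >3, count = 0+1 = 1
v=2: not >3, count = 1+1 = 2
v=0: not >3, count = 2+1 = 3
v=6: >3, count = 3-6 = -3
v=6: >3, count = (-3)-6 = -9
v=4: >3, count = (-9)-4 = -13
v=4: >3, count = (-13)-4 = -17
v=2: not >3, count = (-17)+1 = -16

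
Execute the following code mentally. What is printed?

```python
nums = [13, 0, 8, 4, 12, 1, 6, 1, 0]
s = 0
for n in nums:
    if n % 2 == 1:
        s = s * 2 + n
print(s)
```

n=13: odd, s = 0*2+13 = 13
n=0: not odd
n=8: not odd
n=4: not odd
n=12: not odd
n=1: odd, s = 13*2+1 = 27
n=6: not odd
n=1: odd, s = 27*2+1 = 55
n=0: not odd

55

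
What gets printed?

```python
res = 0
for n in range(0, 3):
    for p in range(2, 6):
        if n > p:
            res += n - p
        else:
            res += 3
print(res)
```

36

n=0,p=2: not 0>2, res = 0+3 = 3
n=0,p=3: not 0>3, res = 3+3 = 6
n=0,p=4: not 0>4, res = 6+3 = 9
n=0,p=5: not 0>5, res = 9+3 = 12
n=1,p=2: not 1>2, res = 12+3 = 15
n=1,p=3: not 1>3, res = 15+3 = 18
n=1,p=4: not 1>4, res = 18+3 = 21
n=1,p=5: not 1>5, res = 21+3 = 24
n=2,p=2: not 2>2, res = 24+3 = 27
n=2,p=3: not 2>3, res = 27+3 = 30
n=2,p=4: not 2>4, res = 30+3 = 33
n=2,p=5: not 2>5, res = 33+3 = 36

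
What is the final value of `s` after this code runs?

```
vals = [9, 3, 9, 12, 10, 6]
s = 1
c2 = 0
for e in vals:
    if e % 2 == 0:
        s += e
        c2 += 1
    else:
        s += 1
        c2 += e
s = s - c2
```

e=9: not even, s = 1+1 = 2; c2=9
e=3: not even, s = 2+1 = 3; c2=12
e=9: not even, s = 3+1 = 4; c2=21
e=12: even, s = 4+12 = 16; c2=22
e=10: even, s = 16+10 = 26; c2=23
e=6: even, s = 26+6 = 32; c2=24
s-c2 = 32-24 = 8

8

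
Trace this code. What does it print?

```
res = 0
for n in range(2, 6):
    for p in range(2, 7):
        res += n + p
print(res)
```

150

n=2,p=2: res = 0+4 = 4
n=2,p=3: res = 4+5 = 9
n=2,p=4: res = 9+6 = 15
n=2,p=5: res = 15+7 = 22
n=2,p=6: res = 22+8 = 30
n=3,p=2: res = 30+5 = 35
n=3,p=3: res = 35+6 = 41
n=3,p=4: res = 41+7 = 48
n=3,p=5: res = 48+8 = 56
n=3,p=6: res = 56+9 = 65
n=4,p=2: res = 65+6 = 71
n=4,p=3: res = 71+7 = 78
n=4,p=4: res = 78+8 = 86
n=4,p=5: res = 86+9 = 95
n=4,p=6: res = 95+10 = 105
n=5,p=2: res = 105+7 = 112
n=5,p=3: res = 112+8 = 120
n=5,p=4: res = 120+9 = 129
n=5,p=5: res = 129+10 = 139
n=5,p=6: res = 139+11 = 150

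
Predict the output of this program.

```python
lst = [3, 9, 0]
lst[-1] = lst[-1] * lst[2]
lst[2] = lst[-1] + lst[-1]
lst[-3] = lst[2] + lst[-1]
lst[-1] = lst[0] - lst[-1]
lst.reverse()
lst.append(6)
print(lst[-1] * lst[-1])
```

36

lst[-1] = lst[-1]*lst[2] = 0*0 = 0 → [3, 9, 0]
lst[2] = lst[-1]+lst[-1] = 0+0 = 0 → [3, 9, 0]
lst[-3] = lst[2]+lst[-1] = 0+0 = 0 → [0, 9, 0]
lst[-1] = lst[0]-lst[-1] = 0-0 = 0 → [0, 9, 0]
reverse → [0, 9, 0]
append 6 → [0, 9, 0, 6]
lst[-1]*lst[-1] = 6*6 = 36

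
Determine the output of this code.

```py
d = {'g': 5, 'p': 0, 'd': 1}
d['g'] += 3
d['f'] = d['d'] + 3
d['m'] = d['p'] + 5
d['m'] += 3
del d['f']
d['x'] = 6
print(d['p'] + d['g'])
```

d['g'] = 5+3 = 8 → {'g': 8, 'p': 0, 'd': 1}
d['f'] = d['d']+3 = 4 → {'g': 8, 'p': 0, 'd': 1, 'f': 4}
d['m'] = d['p']+5 = 5 → {'g': 8, 'p': 0, 'd': 1, 'f': 4, 'm': 5}
d['m'] = 5+3 = 8 → {'g': 8, 'p': 0, 'd': 1, 'f': 4, 'm': 8}
del 'f' → {'g': 8, 'p': 0, 'd': 1, 'm': 8}
d['x'] = 6 → {'g': 8, 'p': 0, 'd': 1, 'm': 8, 'x': 6}
d['p']+d['g'] = 0+8 = 8

8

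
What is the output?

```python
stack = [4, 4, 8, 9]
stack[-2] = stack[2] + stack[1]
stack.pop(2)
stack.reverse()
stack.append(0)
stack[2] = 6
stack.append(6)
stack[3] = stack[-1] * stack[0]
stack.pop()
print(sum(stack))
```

73

stack[-2] = stack[2]+stack[1] = 8+4 = 12 → [4, 4, 12, 9]
pop(2) removes 12 → [4, 4, 9]
reverse → [9, 4, 4]
append 0 → [9, 4, 4, 0]
stack[2] = 6 → [9, 4, 6, 0]
append 6 → [9, 4, 6, 0, 6]
stack[3] = stack[-1]*stack[0] = 6*9 = 54 → [9, 4, 6, 54, 6]
pop() removes 6 → [9, 4, 6, 54]
sum = 73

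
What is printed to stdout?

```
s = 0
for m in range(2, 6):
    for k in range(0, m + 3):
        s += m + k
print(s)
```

170

m=2,k=0: s = 0+2 = 2
m=2,k=1: s = 2+3 = 5
m=2,k=2: s = 5+4 = 9
m=2,k=3: s = 9+5 = 14
m=2,k=4: s = 14+6 = 20
m=3,k=0: s = 20+3 = 23
m=3,k=1: s = 23+4 = 27
m=3,k=2: s = 27+5 = 32
m=3,k=3: s = 32+6 = 38
m=3,k=4: s = 38+7 = 45
m=3,k=5: s = 45+8 = 53
m=4,k=0: s = 53+4 = 57
m=4,k=1: s = 57+5 = 62
m=4,k=2: s = 62+6 = 68
m=4,k=3: s = 68+7 = 75
m=4,k=4: s = 75+8 = 83
m=4,k=5: s = 83+9 = 92
m=4,k=6: s = 92+10 = 102
m=5,k=0: s = 102+5 = 107
m=5,k=1: s = 107+6 = 113
m=5,k=2: s = 113+7 = 120
m=5,k=3: s = 120+8 = 128
m=5,k=4: s = 128+9 = 137
m=5,k=5: s = 137+10 = 147
m=5,k=6: s = 147+11 = 158
m=5,k=7: s = 158+12 = 170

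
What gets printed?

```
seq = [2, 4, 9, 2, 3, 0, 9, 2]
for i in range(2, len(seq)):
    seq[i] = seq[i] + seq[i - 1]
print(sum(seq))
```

i=2: seq[2] = 9+4 = 13 → [2, 4, 13, 2, 3, 0, 9, 2]
i=3: seq[3] = 2+13 = 15 → [2, 4, 13, 15, 3, 0, 9, 2]
i=4: seq[4] = 3+15 = 18 → [2, 4, 13, 15, 18, 0, 9, 2]
i=5: seq[5] = 0+18 = 18 → [2, 4, 13, 15, 18, 18, 9, 2]
i=6: seq[6] = 9+18 = 27 → [2, 4, 13, 15, 18, 18, 27, 2]
i=7: seq[7] = 2+27 = 29 → [2, 4, 13, 15, 18, 18, 27, 29]
sum = 126

126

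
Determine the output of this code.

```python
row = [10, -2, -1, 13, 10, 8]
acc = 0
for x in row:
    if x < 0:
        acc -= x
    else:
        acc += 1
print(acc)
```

x=10: not <0, acc = 0+1 = 1
x=-2: <0, acc = 1-(-2) = 3
x=-1: <0, acc = 3-(-1) = 4
x=13: not <0, acc = 4+1 = 5
x=10: not <0, acc = 5+1 = 6
x=8: not <0, acc = 6+1 = 7

7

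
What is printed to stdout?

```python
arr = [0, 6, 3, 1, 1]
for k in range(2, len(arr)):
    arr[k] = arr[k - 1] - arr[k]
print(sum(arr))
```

k=2: arr[2] = 6-3 = 3 → [0, 6, 3, 1, 1]
k=3: arr[3] = 3-1 = 2 → [0, 6, 3, 2, 1]
k=4: arr[4] = 2-1 = 1 → [0, 6, 3, 2, 1]
sum = 12

12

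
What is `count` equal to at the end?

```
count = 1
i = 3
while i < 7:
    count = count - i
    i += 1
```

i=3: count = 1-3 = -2
i=4: count = (-2)-4 = -6
i=5: count = (-6)-5 = -11
i=6: count = (-11)-6 = -17

-17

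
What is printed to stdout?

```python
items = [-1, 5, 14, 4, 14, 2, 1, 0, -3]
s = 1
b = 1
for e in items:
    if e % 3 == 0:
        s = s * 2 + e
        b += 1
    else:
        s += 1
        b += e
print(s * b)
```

1218

e=-1: not %3==0, s = 1+1 = 2; b=0
e=5: not %3==0, s = 2+1 = 3; b=5
e=14: not %3==0, s = 3+1 = 4; b=19
e=4: not %3==0, s = 4+1 = 5; b=23
e=14: not %3==0, s = 5+1 = 6; b=37
e=2: not %3==0, s = 6+1 = 7; b=39
e=1: not %3==0, s = 7+1 = 8; b=40
e=0: %3==0, s = 8*2+0 = 16; b=41
e=-3: %3==0, s = 16*2+(-3) = 29; b=42
s*b = 29*42 = 1218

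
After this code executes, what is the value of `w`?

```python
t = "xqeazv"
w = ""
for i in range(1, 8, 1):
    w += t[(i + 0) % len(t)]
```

'qeazvxq'

i=1: add t[1]='q' → 'q'
i=2: add t[2]='e' → 'qe'
i=3: add t[3]='a' → 'qea'
i=4: add t[4]='z' → 'qeaz'
i=5: add t[5]='v' → 'qeazv'
i=6: add t[0]='x' → 'qeazvx'
i=7: add t[1]='q' → 'qeazvxq'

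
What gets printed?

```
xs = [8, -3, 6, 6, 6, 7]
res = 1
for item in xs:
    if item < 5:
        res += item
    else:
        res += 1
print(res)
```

3

item=8: not <5, res = 1+1 = 2
item=-3: <5, res = 2+(-3) = -1
item=6: not <5, res = (-1)+1 = 0
item=6: not <5, res = 0+1 = 1
item=6: not <5, res = 1+1 = 2
item=7: not <5, res = 2+1 = 3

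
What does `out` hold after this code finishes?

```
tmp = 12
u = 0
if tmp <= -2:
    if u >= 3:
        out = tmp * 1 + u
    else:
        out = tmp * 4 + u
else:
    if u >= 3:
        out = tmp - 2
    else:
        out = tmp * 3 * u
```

0

tmp=12, u=0
tmp <= -2 is False; u >= 3 is False
→ out = tmp * 3 * u = 0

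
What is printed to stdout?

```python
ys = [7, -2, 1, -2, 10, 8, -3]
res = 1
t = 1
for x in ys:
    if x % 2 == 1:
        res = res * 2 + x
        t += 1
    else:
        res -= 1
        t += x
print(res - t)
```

x=7: odd, res = 1*2+7 = 9; t=2
x=-2: not odd, res = 9-1 = 8; t=0
x=1: odd, res = 8*2+1 = 17; t=1
x=-2: not odd, res = 17-1 = 16; t=-1
x=10: not odd, res = 16-1 = 15; t=9
x=8: not odd, res = 15-1 = 14; t=17
x=-3: odd, res = 14*2+(-3) = 25; t=18
res-t = 25-18 = 7

7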